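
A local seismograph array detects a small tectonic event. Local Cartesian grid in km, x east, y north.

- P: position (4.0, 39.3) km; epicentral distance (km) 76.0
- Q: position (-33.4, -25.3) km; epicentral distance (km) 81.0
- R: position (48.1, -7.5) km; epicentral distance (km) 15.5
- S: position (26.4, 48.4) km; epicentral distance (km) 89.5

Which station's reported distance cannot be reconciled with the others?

S

Solve using three stations at a time. Using P, Q, R (subtract circle equations pairwise → linear system) gives (x, y) ≈ (47.6, -23.0).
Distances from that point to each station vs reported:
  P: calculated 76.0 vs reported 76.0 → residual 0.0 km
  Q: calculated 81.0 vs reported 81.0 → residual 0.0 km
  R: calculated 15.5 vs reported 15.5 → residual 0.0 km
  S: calculated 74.4 vs reported 89.5 → residual 15.1 km
P, Q, R are mutually consistent (residuals ≈ 0); S is off by 15.1 km.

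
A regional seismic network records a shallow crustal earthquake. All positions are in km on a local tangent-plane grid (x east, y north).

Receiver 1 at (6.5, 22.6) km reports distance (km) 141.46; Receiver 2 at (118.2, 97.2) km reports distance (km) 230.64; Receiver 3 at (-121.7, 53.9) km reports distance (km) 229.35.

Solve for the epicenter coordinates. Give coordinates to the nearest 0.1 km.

Circle about each station: (x − 6.5)² + (y − 22.6)² = 141.46²; (x − 118.2)² + (y − 97.2)² = 230.64²; (x + 121.7)² + (y − 53.9)² = 229.35².
Subtracting the Receiver 1 equation from the Receiver 2 and Receiver 3 equations removes the quadratic terms:
223.4 x + 149.2 y = -10317.81
-256.4 x + 62.6 y = -15427.40
Solving the 2×2 system: x ≈ 31.7, y ≈ -116.6 km.
Check against Receiver 1 (with the unrounded x, y): √((x − 6.5)²+(y − 22.6)²) = 141.48 ≈ 141.46 km. ✓

(31.7, -116.6)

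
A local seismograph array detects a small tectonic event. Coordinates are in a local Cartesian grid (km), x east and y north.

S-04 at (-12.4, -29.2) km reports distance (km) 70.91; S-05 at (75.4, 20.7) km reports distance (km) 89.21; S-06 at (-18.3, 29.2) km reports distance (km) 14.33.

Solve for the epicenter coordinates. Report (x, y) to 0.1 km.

-11.3 km east, 41.7 km north

Circle about each station: (x + 12.4)² + (y + 29.2)² = 70.91²; (x − 75.4)² + (y − 20.7)² = 89.21²; (x + 18.3)² + (y − 29.2)² = 14.33².
Subtracting the S-04 equation from the S-05 and S-06 equations removes the quadratic terms:
175.6 x + 99.8 y = 2177.05
-11.8 x + 116.8 y = 5004.01
Solving the 2×2 system: x ≈ -11.3, y ≈ 41.7 km.
Check against S-04 (with the unrounded x, y): √((x + 12.4)²+(y + 29.2)²) = 70.91 ≈ 70.91 km. ✓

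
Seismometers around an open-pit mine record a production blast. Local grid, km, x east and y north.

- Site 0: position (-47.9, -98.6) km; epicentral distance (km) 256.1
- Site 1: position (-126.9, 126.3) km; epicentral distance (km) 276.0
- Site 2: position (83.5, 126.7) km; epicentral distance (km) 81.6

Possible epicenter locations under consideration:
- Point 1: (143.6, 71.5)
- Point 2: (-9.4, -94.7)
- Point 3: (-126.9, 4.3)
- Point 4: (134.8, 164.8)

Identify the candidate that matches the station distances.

Point 1

For each candidate, compare |candidate − station| to the reported distance:
Point 1: residuals Site 0 0.0, Site 1 0.0, Site 2 0.0 → max 0.0 km
Point 2: residuals Site 0 217.4, Site 1 25.7, Site 2 158.5 → max 217.4 km
Point 3: residuals Site 0 126.4, Site 1 154.0, Site 2 161.8 → max 161.8 km
Point 4: residuals Site 0 64.5, Site 1 11.5, Site 2 17.7 → max 64.5 km
Only Point 1 has all residuals ≈ 0.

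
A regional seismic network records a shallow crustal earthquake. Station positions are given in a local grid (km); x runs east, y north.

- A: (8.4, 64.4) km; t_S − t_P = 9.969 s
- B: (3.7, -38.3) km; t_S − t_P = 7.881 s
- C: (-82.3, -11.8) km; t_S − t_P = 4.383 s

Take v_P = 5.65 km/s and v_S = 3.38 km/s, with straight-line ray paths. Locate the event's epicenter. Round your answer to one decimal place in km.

x ≈ -48.4 km, y ≈ 2.7 km

Distance from S−P lag: d = Δt · v_P v_S / (v_P − v_S) = Δt · (5.65·3.38)/(5.65−3.38) ≈ 8.4128·Δt.
So d_A = 83.87, d_B = 66.30, d_C = 36.87 km.
Circle about each station: (x − 8.4)² + (y − 64.4)² = 83.87²; (x − 3.7)² + (y + 38.3)² = 66.30²; (x + 82.3)² + (y + 11.8)² = 36.87².
Subtracting the A equation from the B and C equations removes the quadratic terms:
-9.4 x − 205.4 y = -98.85
-181.4 x − 152.4 y = 8369.39
Solving the 2×2 system: x ≈ -48.4, y ≈ 2.7 km.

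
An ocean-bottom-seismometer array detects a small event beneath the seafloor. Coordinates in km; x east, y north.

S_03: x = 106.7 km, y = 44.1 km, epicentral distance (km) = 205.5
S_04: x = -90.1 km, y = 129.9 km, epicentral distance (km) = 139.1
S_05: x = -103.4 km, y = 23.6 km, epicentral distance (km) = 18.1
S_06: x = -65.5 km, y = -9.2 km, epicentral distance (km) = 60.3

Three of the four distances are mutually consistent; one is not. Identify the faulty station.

Solve using three stations at a time. Using S_03, S_05, S_06 (subtract circle equations pairwise → linear system) gives (x, y) ≈ (-98.8, 41.1).
Distances from that point to each station vs reported:
  S_03: calculated 205.5 vs reported 205.5 → residual 0.0 km
  S_04: calculated 89.2 vs reported 139.1 → residual 49.9 km
  S_05: calculated 18.1 vs reported 18.1 → residual 0.0 km
  S_06: calculated 60.3 vs reported 60.3 → residual 0.0 km
S_03, S_05, S_06 are mutually consistent (residuals ≈ 0); S_04 is off by 49.9 km.

S_04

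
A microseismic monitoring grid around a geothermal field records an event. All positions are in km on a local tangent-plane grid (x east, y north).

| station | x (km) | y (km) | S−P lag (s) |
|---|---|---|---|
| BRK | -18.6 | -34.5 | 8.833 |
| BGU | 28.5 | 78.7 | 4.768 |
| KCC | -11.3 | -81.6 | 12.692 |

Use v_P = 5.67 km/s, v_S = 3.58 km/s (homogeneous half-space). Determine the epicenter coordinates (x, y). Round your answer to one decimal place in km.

(34.6, 32.8)

Distance from S−P lag: d = Δt · v_P v_S / (v_P − v_S) = Δt · (5.67·3.58)/(5.67−3.58) ≈ 9.7122·Δt.
So d_BRK = 85.79, d_BGU = 46.31, d_KCC = 123.27 km.
Circle about each station: (x + 18.6)² + (y + 34.5)² = 85.79²; (x − 28.5)² + (y − 78.7)² = 46.31²; (x + 11.3)² + (y + 81.6)² = 123.27².
Subtracting pairs of circle equations eliminates x²+y² and gives linear equations (the radical axes):
94.2 x + 226.4 y = 10685.04
14.6 x − 94.2 y = -2585.53
Solving the 2×2 system: x ≈ 34.6, y ≈ 32.8 km.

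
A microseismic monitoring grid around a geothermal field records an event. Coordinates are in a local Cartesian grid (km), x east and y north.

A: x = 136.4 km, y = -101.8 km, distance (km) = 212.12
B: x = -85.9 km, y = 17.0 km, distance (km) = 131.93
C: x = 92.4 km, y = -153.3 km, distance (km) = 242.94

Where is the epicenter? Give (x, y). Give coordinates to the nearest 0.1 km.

x ≈ 29.3 km, y ≈ 81.3 km

Circle about each station: (x − 136.4)² + (y + 101.8)² = 212.12²; (x + 85.9)² + (y − 17.0)² = 131.93²; (x − 92.4)² + (y + 153.3)² = 242.94².
Subtracting pairs of circle equations eliminates x²+y² and gives linear equations (the radical axes):
-444.6 x + 237.6 y = 6288.98
-88.0 x − 103.0 y = -10954.50
Solving the 2×2 system: x ≈ 29.3, y ≈ 81.3 km.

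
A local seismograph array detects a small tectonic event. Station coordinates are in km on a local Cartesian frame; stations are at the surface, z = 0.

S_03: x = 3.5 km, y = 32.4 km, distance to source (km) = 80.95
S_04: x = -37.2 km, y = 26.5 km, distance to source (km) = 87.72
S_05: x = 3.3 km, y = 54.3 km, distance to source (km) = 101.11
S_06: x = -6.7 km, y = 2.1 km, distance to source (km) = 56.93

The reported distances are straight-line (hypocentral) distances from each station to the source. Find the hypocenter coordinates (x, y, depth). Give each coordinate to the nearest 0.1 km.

x ≈ 7.3 km, y ≈ -40.4 km, depth ≈ 35.2 km

Each station gives a sphere (x−x_i)² + (y−y_i)² + z² = d_i² (stations at z=0).
Subtracting the S_03 sphere from S_04 and S_05: z² cancels, leaving linear equations in x and y:
-81.4 x − 11.8 y = -117.82
-0.4 x + 43.8 y = -1772.96
Solving: x ≈ 7.306, y ≈ -40.412 km (keep extra digits for the depth step; rounded: 7.3, -40.4).
Then from the S_03 sphere: z² = 80.95² − (x − 3.5)² − (y − 32.4)² with x = 7.306, y = -40.412, so z ≈ 35.169 ≈ 35.2 km.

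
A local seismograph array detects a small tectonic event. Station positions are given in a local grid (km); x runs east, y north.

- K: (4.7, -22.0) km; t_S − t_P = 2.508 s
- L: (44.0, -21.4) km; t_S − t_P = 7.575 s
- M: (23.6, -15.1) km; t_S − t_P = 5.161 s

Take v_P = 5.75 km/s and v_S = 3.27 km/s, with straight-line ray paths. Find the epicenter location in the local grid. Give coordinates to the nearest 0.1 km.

Distance from S−P lag: d = Δt · v_P v_S / (v_P − v_S) = Δt · (5.75·3.27)/(5.75−3.27) ≈ 7.5817·Δt.
So d_K = 19.01, d_L = 57.43, d_M = 39.13 km.
Circle about each station: (x − 4.7)² + (y + 22.0)² = 19.01²; (x − 44.0)² + (y + 21.4)² = 57.43²; (x − 23.6)² + (y + 15.1)² = 39.13².
Subtracting the K equation from the L and M equations removes the quadratic terms:
78.6 x + 1.2 y = -1048.95
37.8 x + 13.8 y = -890.90
Solving the 2×2 system: x ≈ -12.9, y ≈ -29.2 km.

(-12.9, -29.2)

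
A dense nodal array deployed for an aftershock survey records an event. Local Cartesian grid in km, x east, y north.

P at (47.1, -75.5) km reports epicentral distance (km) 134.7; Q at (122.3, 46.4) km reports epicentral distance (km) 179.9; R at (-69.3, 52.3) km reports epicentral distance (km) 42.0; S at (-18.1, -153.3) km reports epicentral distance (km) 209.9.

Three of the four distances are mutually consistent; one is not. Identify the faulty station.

Solve using three stations at a time. Using P, Q, R (subtract circle equations pairwise → linear system) gives (x, y) ≈ (-54.5, 13.0).
Distances from that point to each station vs reported:
  P: calculated 134.7 vs reported 134.7 → residual 0.0 km
  Q: calculated 179.9 vs reported 179.9 → residual 0.0 km
  R: calculated 42.0 vs reported 42.0 → residual 0.0 km
  S: calculated 170.2 vs reported 209.9 → residual 39.7 km
P, Q, R are mutually consistent (residuals ≈ 0); S is off by 39.7 km.

S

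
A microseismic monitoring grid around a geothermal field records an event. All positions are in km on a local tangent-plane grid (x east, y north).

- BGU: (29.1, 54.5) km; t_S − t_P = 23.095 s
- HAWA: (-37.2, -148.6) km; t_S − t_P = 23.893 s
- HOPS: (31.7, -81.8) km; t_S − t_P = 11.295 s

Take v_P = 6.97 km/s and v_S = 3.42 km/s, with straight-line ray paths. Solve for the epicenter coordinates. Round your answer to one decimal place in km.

Distance from S−P lag: d = Δt · v_P v_S / (v_P − v_S) = Δt · (6.97·3.42)/(6.97−3.42) ≈ 6.7148·Δt.
So d_BGU = 155.08, d_HAWA = 160.44, d_HOPS = 75.84 km.
Circle about each station: (x − 29.1)² + (y − 54.5)² = 155.08²; (x + 37.2)² + (y + 148.6)² = 160.44²; (x − 31.7)² + (y + 81.8)² = 75.84².
Subtracting the BGU equation from the HAWA and HOPS equations removes the quadratic terms:
-132.6 x − 406.2 y = 17957.55
5.2 x − 272.6 y = 22177.17
Solving the 2×2 system: x ≈ 107.5, y ≈ -79.3 km.
Check against BGU (with the unrounded x, y): √((x − 29.1)²+(y − 54.5)²) = 155.08 ≈ 155.08 km. ✓

x ≈ 107.5 km, y ≈ -79.3 km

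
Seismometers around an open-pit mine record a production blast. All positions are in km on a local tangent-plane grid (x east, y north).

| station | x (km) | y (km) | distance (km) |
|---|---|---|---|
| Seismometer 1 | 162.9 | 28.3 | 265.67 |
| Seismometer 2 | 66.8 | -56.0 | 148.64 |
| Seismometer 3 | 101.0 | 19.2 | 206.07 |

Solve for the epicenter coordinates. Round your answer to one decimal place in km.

x ≈ -80.0 km, y ≈ -79.3 km

Circle about each station: (x − 162.9)² + (y − 28.3)² = 265.67²; (x − 66.8)² + (y + 56.0)² = 148.64²; (x − 101.0)² + (y − 19.2)² = 206.07².
Subtracting the Seismometer 1 equation from the Seismometer 2 and Seismometer 3 equations removes the quadratic terms:
-192.2 x − 168.6 y = 28747.64
-123.8 x − 18.2 y = 11348.04
Solving the 2×2 system: x ≈ -80.0, y ≈ -79.3 km.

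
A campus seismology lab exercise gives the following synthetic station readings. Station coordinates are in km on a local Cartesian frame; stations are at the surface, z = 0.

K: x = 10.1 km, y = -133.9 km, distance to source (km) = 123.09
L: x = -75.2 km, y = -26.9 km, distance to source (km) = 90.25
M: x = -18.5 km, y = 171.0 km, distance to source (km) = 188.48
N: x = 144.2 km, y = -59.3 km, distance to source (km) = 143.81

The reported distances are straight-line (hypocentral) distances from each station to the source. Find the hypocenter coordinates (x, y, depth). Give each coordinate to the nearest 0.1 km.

Each station gives a sphere (x−x_i)² + (y−y_i)² + z² = d_i² (stations at z=0).
Subtracting the K sphere from L and M: z² cancels, leaving linear equations in x and y:
-170.6 x + 214.0 y = -4646.48
-57.2 x + 609.8 y = -8821.53
Solving: x ≈ 10.302, y ≈ -13.500 km (keep extra digits for the depth step; rounded: 10.3, -13.5).
Then from the K sphere: z² = 123.09² − (x − 10.1)² − (y + 133.9)² with x = 10.302, y = -13.500, so z ≈ 25.592 ≈ 25.6 km.
Check against N (with the unrounded solution): distance 143.81 ≈ 143.81 km. ✓

x ≈ 10.3 km, y ≈ -13.5 km, depth ≈ 25.6 km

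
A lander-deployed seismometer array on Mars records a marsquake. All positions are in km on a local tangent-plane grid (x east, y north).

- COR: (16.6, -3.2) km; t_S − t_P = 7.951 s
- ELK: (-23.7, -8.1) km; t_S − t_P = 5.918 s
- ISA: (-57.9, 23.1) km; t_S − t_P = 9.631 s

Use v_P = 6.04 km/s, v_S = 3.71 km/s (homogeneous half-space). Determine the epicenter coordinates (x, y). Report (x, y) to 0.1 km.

Distance from S−P lag: d = Δt · v_P v_S / (v_P − v_S) = Δt · (6.04·3.71)/(6.04−3.71) ≈ 9.6173·Δt.
So d_COR = 76.47, d_ELK = 56.92, d_ISA = 92.62 km.
Circle about each station: (x − 16.6)² + (y + 3.2)² = 76.47²; (x + 23.7)² + (y + 8.1)² = 56.92²; (x + 57.9)² + (y − 23.1)² = 92.62².
Subtracting the COR equation from the ELK and ISA equations removes the quadratic terms:
-80.6 x − 9.8 y = 2949.27
-149.0 x + 52.6 y = 869.42
Solving the 2×2 system: x ≈ -28.7, y ≈ -64.8 km.
Check against COR (with the unrounded x, y): √((x − 16.6)²+(y + 3.2)²) = 76.47 ≈ 76.47 km. ✓

x ≈ -28.7 km, y ≈ -64.8 km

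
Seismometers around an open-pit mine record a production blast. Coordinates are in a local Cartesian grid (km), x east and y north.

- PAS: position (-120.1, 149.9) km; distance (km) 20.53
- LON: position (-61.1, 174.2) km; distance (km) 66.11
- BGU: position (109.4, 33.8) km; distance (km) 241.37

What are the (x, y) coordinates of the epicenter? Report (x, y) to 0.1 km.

-111.4 km east, 131.3 km north

Circle about each station: (x + 120.1)² + (y − 149.9)² = 20.53²; (x + 61.1)² + (y − 174.2)² = 66.11²; (x − 109.4)² + (y − 33.8)² = 241.37².
Subtracting pairs of circle equations eliminates x²+y² and gives linear equations (the radical axes):
118.0 x + 48.6 y = -6764.22
459.0 x − 232.2 y = -81621.22
Solving the 2×2 system: x ≈ -111.4, y ≈ 131.3 km.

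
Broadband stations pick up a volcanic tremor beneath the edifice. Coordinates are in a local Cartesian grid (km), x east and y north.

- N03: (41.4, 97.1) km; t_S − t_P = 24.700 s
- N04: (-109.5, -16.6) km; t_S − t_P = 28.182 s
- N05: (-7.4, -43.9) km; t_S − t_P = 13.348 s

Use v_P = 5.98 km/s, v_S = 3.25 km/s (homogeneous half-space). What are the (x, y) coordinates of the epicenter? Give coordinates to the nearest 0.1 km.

Distance from S−P lag: d = Δt · v_P v_S / (v_P − v_S) = Δt · (5.98·3.25)/(5.98−3.25) ≈ 7.1190·Δt.
So d_N03 = 175.84, d_N04 = 200.63, d_N05 = 95.03 km.
Circle about each station: (x − 41.4)² + (y − 97.1)² = 175.84²; (x + 109.5)² + (y + 16.6)² = 200.63²; (x + 7.4)² + (y + 43.9)² = 95.03².
Subtracting pairs of circle equations eliminates x²+y² and gives linear equations (the radical axes):
-301.8 x − 227.4 y = -8209.25
-97.6 x − 282.0 y = 12728.60
Solving the 2×2 system: x ≈ 82.8, y ≈ -73.8 km.

x ≈ 82.8 km, y ≈ -73.8 km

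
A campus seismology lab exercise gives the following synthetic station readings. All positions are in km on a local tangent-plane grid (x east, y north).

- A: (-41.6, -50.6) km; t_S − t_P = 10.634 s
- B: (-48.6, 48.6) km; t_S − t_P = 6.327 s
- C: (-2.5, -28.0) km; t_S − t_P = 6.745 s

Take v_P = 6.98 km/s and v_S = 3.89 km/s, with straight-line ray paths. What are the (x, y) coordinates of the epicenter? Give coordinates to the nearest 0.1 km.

(4.1, 30.9)

Distance from S−P lag: d = Δt · v_P v_S / (v_P − v_S) = Δt · (6.98·3.89)/(6.98−3.89) ≈ 8.7871·Δt.
So d_A = 93.44, d_B = 55.60, d_C = 59.27 km.
Circle about each station: (x + 41.6)² + (y + 50.6)² = 93.44²; (x + 48.6)² + (y − 48.6)² = 55.60²; (x + 2.5)² + (y + 28.0)² = 59.27².
Subtracting pairs of circle equations eliminates x²+y² and gives linear equations (the radical axes):
-14.0 x + 198.4 y = 6072.67
78.2 x + 45.2 y = 1717.43
Solving the 2×2 system: x ≈ 4.1, y ≈ 30.9 km.
Check against A (with the unrounded x, y): √((x + 41.6)²+(y + 50.6)²) = 93.44 ≈ 93.44 km. ✓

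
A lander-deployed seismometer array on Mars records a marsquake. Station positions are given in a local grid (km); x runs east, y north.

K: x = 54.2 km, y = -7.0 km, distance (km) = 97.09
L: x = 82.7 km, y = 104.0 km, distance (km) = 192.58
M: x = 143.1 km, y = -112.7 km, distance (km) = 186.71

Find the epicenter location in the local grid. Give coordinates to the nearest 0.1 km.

Circle about each station: (x − 54.2)² + (y + 7.0)² = 97.09²; (x − 82.7)² + (y − 104.0)² = 192.58²; (x − 143.1)² + (y + 112.7)² = 186.71².
Subtracting pairs of circle equations eliminates x²+y² and gives linear equations (the radical axes):
57.0 x + 222.0 y = -12991.94
177.8 x − 211.4 y = 4758.10
Solving the 2×2 system: x ≈ -32.8, y ≈ -50.1 km.

x ≈ -32.8 km, y ≈ -50.1 km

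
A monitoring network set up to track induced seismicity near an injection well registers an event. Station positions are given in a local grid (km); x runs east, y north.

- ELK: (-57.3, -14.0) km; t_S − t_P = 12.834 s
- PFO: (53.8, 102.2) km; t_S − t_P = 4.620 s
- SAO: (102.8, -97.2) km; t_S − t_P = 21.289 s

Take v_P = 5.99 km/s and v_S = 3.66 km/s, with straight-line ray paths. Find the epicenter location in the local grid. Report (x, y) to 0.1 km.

Distance from S−P lag: d = Δt · v_P v_S / (v_P − v_S) = Δt · (5.99·3.66)/(5.99−3.66) ≈ 9.4092·Δt.
So d_ELK = 120.76, d_PFO = 43.47, d_SAO = 200.31 km.
Circle about each station: (x + 57.3)² + (y + 14.0)² = 120.76²; (x − 53.8)² + (y − 102.2)² = 43.47²; (x − 102.8)² + (y + 97.2)² = 200.31².
Subtracting pairs of circle equations eliminates x²+y² and gives linear equations (the radical axes):
222.2 x + 232.4 y = 22553.33
320.2 x − 166.4 y = -9004.73
Solving the 2×2 system: x ≈ 14.9, y ≈ 82.8 km.

(14.9, 82.8)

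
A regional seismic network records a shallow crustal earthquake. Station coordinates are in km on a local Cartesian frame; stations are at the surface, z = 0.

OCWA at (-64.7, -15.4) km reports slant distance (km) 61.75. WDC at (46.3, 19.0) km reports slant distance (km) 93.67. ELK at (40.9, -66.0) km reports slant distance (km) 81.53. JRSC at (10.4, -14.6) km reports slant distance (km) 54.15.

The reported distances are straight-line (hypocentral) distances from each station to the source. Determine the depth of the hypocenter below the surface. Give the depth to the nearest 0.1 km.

z ≈ 40.5 km

Each station gives a sphere (x−x_i)² + (y−y_i)² + z² = d_i² (stations at z=0).
Subtracting the OCWA sphere from WDC and ELK: z² cancels, leaving linear equations in x and y:
222.0 x + 68.8 y = -6879.57
211.2 x − 101.2 y = -1228.52
Solving: x ≈ -21.103, y ≈ -31.901 km (keep extra digits for the depth step; rounded: -21.1, -31.9).
Then from the OCWA sphere: z² = 61.75² − (x + 64.7)² − (y + 15.4)² with x = -21.103, y = -31.901, so z ≈ 40.498 ≈ 40.5 km.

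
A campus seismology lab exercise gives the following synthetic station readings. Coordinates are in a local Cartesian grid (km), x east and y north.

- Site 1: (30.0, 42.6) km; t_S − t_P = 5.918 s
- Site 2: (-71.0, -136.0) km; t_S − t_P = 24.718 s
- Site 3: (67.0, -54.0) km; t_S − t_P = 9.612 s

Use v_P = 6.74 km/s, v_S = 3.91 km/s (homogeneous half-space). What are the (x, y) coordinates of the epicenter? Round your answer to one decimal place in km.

Distance from S−P lag: d = Δt · v_P v_S / (v_P − v_S) = Δt · (6.74·3.91)/(6.74−3.91) ≈ 9.3122·Δt.
So d_Site 1 = 55.11, d_Site 2 = 230.18, d_Site 3 = 89.51 km.
Circle about each station: (x − 30.0)² + (y − 42.6)² = 55.11²; (x + 71.0)² + (y + 136.0)² = 230.18²; (x − 67.0)² + (y + 54.0)² = 89.51².
Subtracting the Site 1 equation from the Site 2 and Site 3 equations removes the quadratic terms:
-202.0 x − 357.2 y = -29123.48
74.0 x − 193.2 y = -284.69
Solving the 2×2 system: x ≈ 84.4, y ≈ 33.8 km.

(84.4, 33.8)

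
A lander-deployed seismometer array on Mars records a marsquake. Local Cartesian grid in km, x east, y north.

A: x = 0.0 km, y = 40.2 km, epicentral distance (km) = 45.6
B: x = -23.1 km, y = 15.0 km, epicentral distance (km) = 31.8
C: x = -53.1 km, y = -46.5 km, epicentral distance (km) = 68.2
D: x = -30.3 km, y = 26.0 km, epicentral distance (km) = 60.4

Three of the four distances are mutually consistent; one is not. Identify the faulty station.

Solve using three stations at a time. Using A, B, C (subtract circle equations pairwise → linear system) gives (x, y) ≈ (1.3, -5.4).
Distances from that point to each station vs reported:
  A: calculated 45.6 vs reported 45.6 → residual 0.0 km
  B: calculated 31.8 vs reported 31.8 → residual 0.0 km
  C: calculated 68.2 vs reported 68.2 → residual 0.0 km
  D: calculated 44.5 vs reported 60.4 → residual 15.9 km
A, B, C are mutually consistent (residuals ≈ 0); D is off by 15.9 km.

D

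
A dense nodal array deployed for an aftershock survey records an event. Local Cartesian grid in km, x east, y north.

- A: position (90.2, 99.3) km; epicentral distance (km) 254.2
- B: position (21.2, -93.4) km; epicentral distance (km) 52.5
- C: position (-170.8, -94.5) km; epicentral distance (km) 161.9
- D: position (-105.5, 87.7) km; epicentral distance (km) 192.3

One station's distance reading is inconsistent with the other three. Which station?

Solve using three stations at a time. Using A, B, C (subtract circle equations pairwise → linear system) gives (x, y) ≈ (-13.5, -132.8).
Distances from that point to each station vs reported:
  A: calculated 254.2 vs reported 254.2 → residual 0.0 km
  B: calculated 52.5 vs reported 52.5 → residual 0.0 km
  C: calculated 161.9 vs reported 161.9 → residual 0.0 km
  D: calculated 238.9 vs reported 192.3 → residual 46.6 km
A, B, C are mutually consistent (residuals ≈ 0); D is off by 46.6 km.

D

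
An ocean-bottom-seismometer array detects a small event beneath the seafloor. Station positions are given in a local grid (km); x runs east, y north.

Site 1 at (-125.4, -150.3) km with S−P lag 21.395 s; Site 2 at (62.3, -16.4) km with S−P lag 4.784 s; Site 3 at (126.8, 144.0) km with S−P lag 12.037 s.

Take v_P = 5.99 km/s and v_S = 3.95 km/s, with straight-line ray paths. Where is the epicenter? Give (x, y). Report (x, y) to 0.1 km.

x ≈ 40.2 km, y ≈ 34.5 km

Distance from S−P lag: d = Δt · v_P v_S / (v_P − v_S) = Δt · (5.99·3.95)/(5.99−3.95) ≈ 11.5983·Δt.
So d_Site 1 = 248.15, d_Site 2 = 55.49, d_Site 3 = 139.61 km.
Circle about each station: (x + 125.4)² + (y + 150.3)² = 248.15²; (x − 62.3)² + (y + 16.4)² = 55.49²; (x − 126.8)² + (y − 144.0)² = 139.61².
Subtracting the Site 1 equation from the Site 2 and Site 3 equations removes the quadratic terms:
375.4 x + 267.8 y = 24334.28
504.4 x + 588.6 y = 40586.46
Solving the 2×2 system: x ≈ 40.2, y ≈ 34.5 km.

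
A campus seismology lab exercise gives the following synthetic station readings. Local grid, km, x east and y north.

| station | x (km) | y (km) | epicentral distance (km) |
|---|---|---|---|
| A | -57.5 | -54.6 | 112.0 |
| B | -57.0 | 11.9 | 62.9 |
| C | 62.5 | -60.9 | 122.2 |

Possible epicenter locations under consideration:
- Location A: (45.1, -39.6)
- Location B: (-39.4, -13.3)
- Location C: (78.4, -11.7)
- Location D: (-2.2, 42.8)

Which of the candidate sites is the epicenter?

Location D

For each candidate, compare |candidate − station| to the reported distance:
Location A: residuals A 8.3, B 51.5, C 94.7 → max 94.7 km
Location B: residuals A 66.9, B 32.2, C 9.7 → max 66.9 km
Location C: residuals A 30.5, B 74.5, C 70.5 → max 74.5 km
Location D: residuals A 0.0, B 0.0, C 0.0 → max 0.0 km
Only Location D has all residuals ≈ 0.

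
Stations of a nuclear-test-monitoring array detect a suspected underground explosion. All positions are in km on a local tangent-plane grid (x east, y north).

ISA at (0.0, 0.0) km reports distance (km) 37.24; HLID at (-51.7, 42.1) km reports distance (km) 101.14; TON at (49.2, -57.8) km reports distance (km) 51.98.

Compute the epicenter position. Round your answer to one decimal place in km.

Circle about each station: x² + y² = 37.24²; (x + 51.7)² + (y − 42.1)² = 101.14²; (x − 49.2)² + (y + 57.8)² = 51.98².
Subtracting the ISA equation from the HLID and TON equations removes the quadratic terms:
-103.4 x + 84.2 y = -4397.18
98.4 x − 115.6 y = 4446.38
Solving the 2×2 system: x ≈ 36.5, y ≈ -7.4 km.
Check against ISA (with the unrounded x, y): √(x²+y²) = 37.25 ≈ 37.24 km. ✓

(36.5, -7.4)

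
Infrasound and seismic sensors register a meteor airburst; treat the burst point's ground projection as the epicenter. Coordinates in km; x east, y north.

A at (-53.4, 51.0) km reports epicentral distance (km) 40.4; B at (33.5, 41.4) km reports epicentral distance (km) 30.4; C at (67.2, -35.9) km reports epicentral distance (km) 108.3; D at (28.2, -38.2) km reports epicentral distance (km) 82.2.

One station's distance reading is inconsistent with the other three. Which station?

B

Solve using three stations at a time. Using A, C, D (subtract circle equations pairwise → linear system) gives (x, y) ≈ (-19.9, 28.4).
Distances from that point to each station vs reported:
  A: calculated 40.4 vs reported 40.4 → residual 0.0 km
  B: calculated 55.0 vs reported 30.4 → residual 24.6 km
  C: calculated 108.3 vs reported 108.3 → residual 0.0 km
  D: calculated 82.2 vs reported 82.2 → residual 0.0 km
A, C, D are mutually consistent (residuals ≈ 0); B is off by 24.6 km.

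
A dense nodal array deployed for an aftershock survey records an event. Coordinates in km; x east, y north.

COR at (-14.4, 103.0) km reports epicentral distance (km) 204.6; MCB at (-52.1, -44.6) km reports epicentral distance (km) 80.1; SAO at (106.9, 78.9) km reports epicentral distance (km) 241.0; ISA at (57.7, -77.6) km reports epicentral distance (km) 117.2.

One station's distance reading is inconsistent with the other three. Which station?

MCB

Solve using three stations at a time. Using COR, SAO, ISA (subtract circle equations pairwise → linear system) gives (x, y) ≈ (-57.9, -96.9).
Distances from that point to each station vs reported:
  COR: calculated 204.6 vs reported 204.6 → residual 0.0 km
  MCB: calculated 52.7 vs reported 80.1 → residual 27.4 km
  SAO: calculated 241.0 vs reported 241.0 → residual 0.0 km
  ISA: calculated 117.2 vs reported 117.2 → residual 0.0 km
COR, SAO, ISA are mutually consistent (residuals ≈ 0); MCB is off by 27.4 km.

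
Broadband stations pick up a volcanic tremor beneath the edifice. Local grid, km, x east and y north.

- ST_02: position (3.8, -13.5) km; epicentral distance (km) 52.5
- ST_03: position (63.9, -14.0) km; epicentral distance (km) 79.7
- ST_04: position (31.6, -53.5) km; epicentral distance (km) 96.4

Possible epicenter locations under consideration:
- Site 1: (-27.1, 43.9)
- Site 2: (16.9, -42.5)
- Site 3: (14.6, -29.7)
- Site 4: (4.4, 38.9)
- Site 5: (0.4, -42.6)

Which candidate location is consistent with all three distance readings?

Site 4

For each candidate, compare |candidate − station| to the reported distance:
Site 1: residuals ST_02 12.7, ST_03 28.2, ST_04 17.3 → max 28.2 km
Site 2: residuals ST_02 20.7, ST_03 24.7, ST_04 78.0 → max 78.0 km
Site 3: residuals ST_02 33.0, ST_03 28.0, ST_04 67.2 → max 67.2 km
Site 4: residuals ST_02 0.1, ST_03 0.1, ST_04 0.1 → max 0.1 km
Site 5: residuals ST_02 23.2, ST_03 10.1, ST_04 63.4 → max 63.4 km
Only Site 4 has all residuals ≈ 0.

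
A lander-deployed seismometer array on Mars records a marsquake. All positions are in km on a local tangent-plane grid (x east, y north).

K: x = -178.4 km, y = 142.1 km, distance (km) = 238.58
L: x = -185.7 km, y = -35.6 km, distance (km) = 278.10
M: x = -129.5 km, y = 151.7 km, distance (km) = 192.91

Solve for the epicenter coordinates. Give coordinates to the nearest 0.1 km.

x ≈ 56.6 km, y ≈ 100.9 km

Circle about each station: (x + 178.4)² + (y − 142.1)² = 238.58²; (x + 185.7)² + (y + 35.6)² = 278.10²; (x + 129.5)² + (y − 151.7)² = 192.91².
Subtracting the K equation from the L and M equations removes the quadratic terms:
-14.6 x − 355.4 y = -36686.31
97.8 x + 19.2 y = 7470.32
Solving the 2×2 system: x ≈ 56.6, y ≈ 100.9 km.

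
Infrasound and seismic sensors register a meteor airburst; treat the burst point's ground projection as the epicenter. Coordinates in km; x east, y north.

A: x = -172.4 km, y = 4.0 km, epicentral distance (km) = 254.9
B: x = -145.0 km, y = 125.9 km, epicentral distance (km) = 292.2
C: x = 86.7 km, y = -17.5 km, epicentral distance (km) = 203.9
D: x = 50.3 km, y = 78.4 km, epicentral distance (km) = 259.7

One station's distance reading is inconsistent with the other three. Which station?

Solve using three stations at a time. Using B, C, D (subtract circle equations pairwise → linear system) gives (x, y) ≈ (-63.9, -154.7).
Distances from that point to each station vs reported:
  A: calculated 192.2 vs reported 254.9 → residual 62.7 km
  B: calculated 292.1 vs reported 292.2 → residual 0.1 km
  C: calculated 203.7 vs reported 203.9 → residual 0.2 km
  D: calculated 259.5 vs reported 259.7 → residual 0.2 km
B, C, D are mutually consistent (residuals ≈ 0); A is off by 62.7 km.

A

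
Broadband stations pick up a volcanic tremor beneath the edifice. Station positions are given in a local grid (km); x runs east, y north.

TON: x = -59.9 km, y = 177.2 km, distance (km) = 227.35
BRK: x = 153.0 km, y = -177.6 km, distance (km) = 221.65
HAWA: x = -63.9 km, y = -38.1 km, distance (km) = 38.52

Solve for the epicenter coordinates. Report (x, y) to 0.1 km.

Circle about each station: (x + 59.9)² + (y − 177.2)² = 227.35²; (x − 153.0)² + (y + 177.6)² = 221.65²; (x + 63.9)² + (y + 38.1)² = 38.52².
Subtracting pairs of circle equations eliminates x²+y² and gives linear equations (the radical axes):
425.8 x − 709.6 y = 22522.21
-8.0 x − 430.6 y = 20751.20
Solving the 2×2 system: x ≈ -26.6, y ≈ -47.7 km.

(-26.6, -47.7)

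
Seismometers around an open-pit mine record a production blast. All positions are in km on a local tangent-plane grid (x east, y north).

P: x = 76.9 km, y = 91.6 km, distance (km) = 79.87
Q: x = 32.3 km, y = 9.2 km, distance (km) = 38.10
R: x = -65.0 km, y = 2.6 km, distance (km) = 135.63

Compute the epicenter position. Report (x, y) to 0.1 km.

70.3 km east, 12.0 km north

Circle about each station: (x − 76.9)² + (y − 91.6)² = 79.87²; (x − 32.3)² + (y − 9.2)² = 38.10²; (x + 65.0)² + (y − 2.6)² = 135.63².
Subtracting the P equation from the Q and R equations removes the quadratic terms:
-89.2 x − 164.8 y = -8248.63
-283.8 x − 178.0 y = -22088.69
Solving the 2×2 system: x ≈ 70.3, y ≈ 12.0 km.
Check against P (with the unrounded x, y): √((x − 76.9)²+(y − 91.6)²) = 79.87 ≈ 79.87 km. ✓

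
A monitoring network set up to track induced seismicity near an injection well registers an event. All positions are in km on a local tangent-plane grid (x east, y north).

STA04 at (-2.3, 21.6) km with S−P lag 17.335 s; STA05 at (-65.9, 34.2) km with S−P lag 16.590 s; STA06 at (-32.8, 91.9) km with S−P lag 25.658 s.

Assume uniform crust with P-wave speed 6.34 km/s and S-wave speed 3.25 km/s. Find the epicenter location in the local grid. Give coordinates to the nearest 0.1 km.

Distance from S−P lag: d = Δt · v_P v_S / (v_P − v_S) = Δt · (6.34·3.25)/(6.34−3.25) ≈ 6.6683·Δt.
So d_STA04 = 115.59, d_STA05 = 110.63, d_STA06 = 171.09 km.
Circle about each station: (x + 2.3)² + (y − 21.6)² = 115.59²; (x + 65.9)² + (y − 34.2)² = 110.63²; (x + 32.8)² + (y − 91.9)² = 171.09².
Subtracting the STA04 equation from the STA05 and STA06 equations removes the quadratic terms:
-127.2 x + 25.2 y = 6162.65
-61.0 x + 140.6 y = -6861.14
Solving the 2×2 system: x ≈ -63.6, y ≈ -76.4 km.
Check against STA04 (with the unrounded x, y): √((x + 2.3)²+(y − 21.6)²) = 115.57 ≈ 115.59 km. ✓

x ≈ -63.6 km, y ≈ -76.4 km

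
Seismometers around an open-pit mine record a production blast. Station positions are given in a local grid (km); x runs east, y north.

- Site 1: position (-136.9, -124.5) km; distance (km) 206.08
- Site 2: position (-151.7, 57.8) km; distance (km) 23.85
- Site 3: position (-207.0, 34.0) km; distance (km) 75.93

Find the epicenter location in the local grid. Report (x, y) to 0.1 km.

Circle about each station: (x + 136.9)² + (y + 124.5)² = 206.08²; (x + 151.7)² + (y − 57.8)² = 23.85²; (x + 207.0)² + (y − 34.0)² = 75.93².
Subtracting pairs of circle equations eliminates x²+y² and gives linear equations (the radical axes):
-29.6 x + 364.6 y = 34012.01
-140.2 x + 317.0 y = 46466.74
Solving the 2×2 system: x ≈ -147.6, y ≈ 81.3 km.
Check against Site 1 (with the unrounded x, y): √((x + 136.9)²+(y + 124.5)²) = 206.08 ≈ 206.08 km. ✓

x ≈ -147.6 km, y ≈ 81.3 km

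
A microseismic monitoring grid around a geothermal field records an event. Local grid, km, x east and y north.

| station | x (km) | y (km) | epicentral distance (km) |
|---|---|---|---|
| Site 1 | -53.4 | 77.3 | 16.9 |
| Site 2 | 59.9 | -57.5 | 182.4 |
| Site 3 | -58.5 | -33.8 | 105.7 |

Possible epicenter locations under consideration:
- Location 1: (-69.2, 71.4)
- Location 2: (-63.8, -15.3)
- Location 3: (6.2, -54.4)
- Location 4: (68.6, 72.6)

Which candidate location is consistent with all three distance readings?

For each candidate, compare |candidate − station| to the reported distance:
Location 1: residuals Site 1 0.0, Site 2 0.0, Site 3 0.0 → max 0.0 km
Location 2: residuals Site 1 76.3, Site 2 51.7, Site 3 86.5 → max 86.5 km
Location 3: residuals Site 1 127.7, Site 2 128.6, Site 3 37.8 → max 128.6 km
Location 4: residuals Site 1 105.2, Site 2 52.0, Site 3 60.1 → max 105.2 km
Only Location 1 has all residuals ≈ 0.

Location 1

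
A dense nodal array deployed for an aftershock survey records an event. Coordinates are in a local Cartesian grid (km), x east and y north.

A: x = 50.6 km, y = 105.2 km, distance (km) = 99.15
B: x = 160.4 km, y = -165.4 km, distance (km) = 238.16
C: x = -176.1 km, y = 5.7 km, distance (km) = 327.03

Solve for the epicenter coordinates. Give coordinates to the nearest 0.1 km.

Circle about each station: (x − 50.6)² + (y − 105.2)² = 99.15²; (x − 160.4)² + (y + 165.4)² = 238.16²; (x + 176.1)² + (y − 5.7)² = 327.03².
Subtracting pairs of circle equations eliminates x²+y² and gives linear equations (the radical axes):
219.6 x − 541.2 y = -7431.54
-453.4 x − 199.0 y = -79701.60
Solving the 2×2 system: x ≈ 144.1, y ≈ 72.2 km.
Check against A (with the unrounded x, y): √((x − 50.6)²+(y − 105.2)²) = 99.15 ≈ 99.15 km. ✓

144.1 km east, 72.2 km north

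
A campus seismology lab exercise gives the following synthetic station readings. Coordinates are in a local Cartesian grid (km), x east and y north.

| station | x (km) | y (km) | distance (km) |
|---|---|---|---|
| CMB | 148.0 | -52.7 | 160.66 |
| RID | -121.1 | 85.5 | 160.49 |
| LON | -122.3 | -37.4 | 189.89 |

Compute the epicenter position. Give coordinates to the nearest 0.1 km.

x ≈ 38.0 km, y ≈ 64.4 km

Circle about each station: (x − 148.0)² + (y + 52.7)² = 160.66²; (x + 121.1)² + (y − 85.5)² = 160.49²; (x + 122.3)² + (y + 37.4)² = 189.89².
Subtracting the CMB equation from the RID and LON equations removes the quadratic terms:
-538.2 x + 276.4 y = -2651.23
-540.6 x + 30.6 y = -18571.82
Solving the 2×2 system: x ≈ 38.0, y ≈ 64.4 km.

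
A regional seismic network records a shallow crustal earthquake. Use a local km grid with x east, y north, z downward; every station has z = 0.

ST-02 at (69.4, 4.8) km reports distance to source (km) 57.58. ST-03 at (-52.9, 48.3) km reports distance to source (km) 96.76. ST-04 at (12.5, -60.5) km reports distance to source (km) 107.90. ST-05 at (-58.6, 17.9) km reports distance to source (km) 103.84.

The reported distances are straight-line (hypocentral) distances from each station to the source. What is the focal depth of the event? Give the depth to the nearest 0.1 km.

Each station gives a sphere (x−x_i)² + (y−y_i)² + z² = d_i² (stations at z=0).
Subtracting the ST-02 sphere from ST-03 and ST-04: z² cancels, leaving linear equations in x and y:
-244.6 x + 87.0 y = -5755.14
-113.8 x − 130.6 y = -9349.85
Solving: x ≈ 37.401, y ≈ 39.002 km (keep extra digits for the depth step; rounded: 37.4, 39.0).
Then from the ST-02 sphere: z² = 57.58² − (x − 69.4)² − (y − 4.8)² with x = 37.401, y = 39.002, so z ≈ 33.492 ≈ 33.5 km.

depth ≈ 33.5 km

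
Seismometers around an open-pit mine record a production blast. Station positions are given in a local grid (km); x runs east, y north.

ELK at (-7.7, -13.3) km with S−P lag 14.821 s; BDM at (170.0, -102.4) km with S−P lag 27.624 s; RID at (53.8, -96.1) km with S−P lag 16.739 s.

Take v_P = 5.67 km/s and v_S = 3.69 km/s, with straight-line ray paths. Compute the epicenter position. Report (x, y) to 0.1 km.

-121.3 km east, -121.1 km north

Distance from S−P lag: d = Δt · v_P v_S / (v_P − v_S) = Δt · (5.67·3.69)/(5.67−3.69) ≈ 10.5668·Δt.
So d_ELK = 156.61, d_BDM = 291.90, d_RID = 176.88 km.
Circle about each station: (x + 7.7)² + (y + 13.3)² = 156.61²; (x − 170.0)² + (y + 102.4)² = 291.90²; (x − 53.8)² + (y + 96.1)² = 176.88².
Subtracting the ELK equation from the BDM and RID equations removes the quadratic terms:
355.4 x − 178.2 y = -21529.34
123.0 x − 165.6 y = 5133.63
Solving the 2×2 system: x ≈ -121.3, y ≈ -121.1 km.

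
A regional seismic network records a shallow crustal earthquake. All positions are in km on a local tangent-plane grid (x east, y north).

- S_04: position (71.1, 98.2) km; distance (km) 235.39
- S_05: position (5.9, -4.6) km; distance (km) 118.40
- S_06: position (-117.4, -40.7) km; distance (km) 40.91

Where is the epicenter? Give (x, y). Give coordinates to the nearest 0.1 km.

-91.3 km east, -72.2 km north

Circle about each station: (x − 71.1)² + (y − 98.2)² = 235.39²; (x − 5.9)² + (y + 4.6)² = 118.40²; (x + 117.4)² + (y + 40.7)² = 40.91².
Subtracting the S_04 equation from the S_05 and S_06 equations removes the quadratic terms:
-130.4 x − 205.6 y = 26747.41
-377.0 x − 277.8 y = 54475.62
Solving the 2×2 system: x ≈ -91.3, y ≈ -72.2 km.
Check against S_04 (with the unrounded x, y): √((x − 71.1)²+(y − 98.2)²) = 235.39 ≈ 235.39 km. ✓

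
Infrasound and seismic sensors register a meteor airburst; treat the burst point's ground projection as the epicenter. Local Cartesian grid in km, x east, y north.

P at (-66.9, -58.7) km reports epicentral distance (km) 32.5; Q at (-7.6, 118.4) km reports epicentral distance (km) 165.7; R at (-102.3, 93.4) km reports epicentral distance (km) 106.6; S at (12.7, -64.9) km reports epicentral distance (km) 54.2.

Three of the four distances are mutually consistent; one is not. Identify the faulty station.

Solve using three stations at a time. Using P, Q, S (subtract circle equations pairwise → linear system) gives (x, y) ≈ (-37.6, -44.6).
Distances from that point to each station vs reported:
  P: calculated 32.5 vs reported 32.5 → residual 0.0 km
  Q: calculated 165.7 vs reported 165.7 → residual 0.0 km
  R: calculated 152.4 vs reported 106.6 → residual 45.8 km
  S: calculated 54.2 vs reported 54.2 → residual 0.0 km
P, Q, S are mutually consistent (residuals ≈ 0); R is off by 45.8 km.

R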